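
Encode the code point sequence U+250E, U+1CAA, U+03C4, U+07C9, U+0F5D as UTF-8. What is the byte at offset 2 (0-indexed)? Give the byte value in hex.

0x8E

U+250E → 3-byte form E2 94 8E at offsets 0–2.
Offset 2 falls in char 1's range; it's byte 3 of E2 94 8E = 0x8E.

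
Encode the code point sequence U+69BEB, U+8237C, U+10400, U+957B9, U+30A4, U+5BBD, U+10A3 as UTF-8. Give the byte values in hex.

F1 A9 AF AB F2 82 8D BC F0 90 90 80 F2 95 9E B9 E3 82 A4 E5 AE BD E1 82 A3

U+69BEB: 4-byte form → F1 A9 AF AB.
U+8237C: 4-byte form → F2 82 8D BC.
U+10400: 4-byte form → F0 90 90 80.
U+957B9: 4-byte form → F2 95 9E B9.
U+30A4: 3-byte form → E3 82 A4.
U+5BBD: 3-byte form → E5 AE BD.
U+10A3: 3-byte form → E1 82 A3.
Concatenated (25 bytes): F1 A9 AF AB F2 82 8D BC F0 90 90 80 F2 95 9E B9 E3 82 A4 E5 AE BD E1 82 A3.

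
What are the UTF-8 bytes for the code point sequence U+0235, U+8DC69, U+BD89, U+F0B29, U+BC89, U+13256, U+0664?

C8 B5 F2 8D B1 A9 EB B6 89 F3 B0 AC A9 EB B2 89 F0 93 89 96 D9 A4

U+0235: 2-byte form → C8 B5.
U+8DC69: 4-byte form → F2 8D B1 A9.
U+BD89: 3-byte form → EB B6 89.
U+F0B29: 4-byte form → F3 B0 AC A9.
U+BC89: 3-byte form → EB B2 89.
U+13256: 4-byte form → F0 93 89 96.
U+0664: 2-byte form → D9 A4.
Concatenated (22 bytes): C8 B5 F2 8D B1 A9 EB B6 89 F3 B0 AC A9 EB B2 89 F0 93 89 96 D9 A4.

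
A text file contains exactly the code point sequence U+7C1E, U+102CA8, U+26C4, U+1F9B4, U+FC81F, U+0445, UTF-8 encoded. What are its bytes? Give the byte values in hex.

E7 B0 9E F4 82 B2 A8 E2 9B 84 F0 9F A6 B4 F3 BC A0 9F D1 85

U+7C1E: 3-byte form → E7 B0 9E.
U+102CA8: 4-byte form → F4 82 B2 A8.
U+26C4: 3-byte form → E2 9B 84.
U+1F9B4: 4-byte form → F0 9F A6 B4.
U+FC81F: 4-byte form → F3 BC A0 9F.
U+0445: 2-byte form → D1 85.
Concatenated (20 bytes): E7 B0 9E F4 82 B2 A8 E2 9B 84 F0 9F A6 B4 F3 BC A0 9F D1 85.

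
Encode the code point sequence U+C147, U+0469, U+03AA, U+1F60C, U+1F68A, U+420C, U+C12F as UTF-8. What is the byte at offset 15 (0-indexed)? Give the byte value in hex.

U+C147 → 3-byte form EC 85 87 at offsets 0–2.
U+0469 → 2-byte form D1 A9 at offsets 3–4.
U+03AA → 2-byte form CE AA at offsets 5–6.
U+1F60C → 4-byte form F0 9F 98 8C at offsets 7–10.
U+1F68A → 4-byte form F0 9F 9A 8A at offsets 11–14.
U+420C → 3-byte form E4 88 8C at offsets 15–17.
Offset 15 falls in char 6's range; it's byte 1 of E4 88 8C = 0xE4.

0xE4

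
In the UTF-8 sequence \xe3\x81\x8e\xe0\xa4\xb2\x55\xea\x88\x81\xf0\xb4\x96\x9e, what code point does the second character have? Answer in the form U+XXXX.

Offset 0: leading byte 0xE3 = 11100011 → 3-byte char #1 = E3 81 8E.
Offset 3: leading byte 0xE0 = 11100000 → 3-byte char #2 = E0 A4 B2.
Leading byte 0xE0 = 11100000 matches 1110xxxx → 3-byte sequence.
Byte 1: 0xE0 = 11100000, payload 0000 (4 bits).
Byte 2: 0xA4 = 10100100 (10xxxxxx ✓), payload 100100.
Byte 3: 0xB2 = 10110010 (10xxxxxx ✓), payload 110010.
Concatenate: 0000100100110010 = 0x932 (16 bits → U+0932).

U+0932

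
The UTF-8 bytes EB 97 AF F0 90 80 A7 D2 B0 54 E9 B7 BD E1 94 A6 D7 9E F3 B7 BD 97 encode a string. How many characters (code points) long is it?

Byte at offset 0: 0xEB = 11101011 → 3-byte char (#1). Advance 3.
Byte at offset 3: 0xF0 = 11110000 → 4-byte char (#2). Advance 4.
Byte at offset 7: 0xD2 = 11010010 → 2-byte char (#3). Advance 2.
Byte at offset 9: 0x54 = 01010100 → 1-byte char (#4). Advance 1.
Byte at offset 10: 0xE9 = 11101001 → 3-byte char (#5). Advance 3.
Byte at offset 13: 0xE1 = 11100001 → 3-byte char (#6). Advance 3.
Byte at offset 16: 0xD7 = 11010111 → 2-byte char (#7). Advance 2.
Byte at offset 18: 0xF3 = 11110011 → 4-byte char (#8). Advance 4.
Reached end at offset 22 after 8 code points.

8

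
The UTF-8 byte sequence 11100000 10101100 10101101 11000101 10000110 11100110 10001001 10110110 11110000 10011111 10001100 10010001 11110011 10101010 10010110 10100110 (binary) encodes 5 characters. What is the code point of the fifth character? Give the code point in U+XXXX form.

Offset 0: leading byte 0xE0 = 11100000 → 3-byte char #1 = E0 AC AD.
Offset 3: leading byte 0xC5 = 11000101 → 2-byte char #2 = C5 86.
Offset 5: leading byte 0xE6 = 11100110 → 3-byte char #3 = E6 89 B6.
Offset 8: leading byte 0xF0 = 11110000 → 4-byte char #4 = F0 9F 8C 91.
Offset 12: leading byte 0xF3 = 11110011 → 4-byte char #5 = F3 AA 96 A6.
Leading byte 0xF3 = 11110011 matches 11110xxx → 4-byte sequence.
Byte 1: 0xF3 = 11110011, payload 011 (3 bits).
Byte 2: 0xAA = 10101010 (10xxxxxx ✓), payload 101010.
Byte 3: 0x96 = 10010110 (10xxxxxx ✓), payload 010110.
Byte 4: 0xA6 = 10100110 (10xxxxxx ✓), payload 100110.
Concatenate: 011101010010110100110 = 0xEA5A6 (21 bits → U+EA5A6).

U+EA5A6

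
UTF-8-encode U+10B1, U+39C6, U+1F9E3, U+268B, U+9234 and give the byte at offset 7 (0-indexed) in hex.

0x9F

U+10B1 → 3-byte form E1 82 B1 at offsets 0–2.
U+39C6 → 3-byte form E3 A7 86 at offsets 3–5.
U+1F9E3 → 4-byte form F0 9F A7 A3 at offsets 6–9.
Offset 7 falls in char 3's range; it's byte 2 of F0 9F A7 A3 = 0x9F.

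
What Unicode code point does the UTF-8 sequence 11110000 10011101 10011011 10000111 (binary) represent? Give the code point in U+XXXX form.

Leading byte 0xF0 = 11110000 matches 11110xxx → 4-byte sequence.
Byte 1: 0xF0 = 11110000, payload 000 (3 bits).
Byte 2: 0x9D = 10011101 (10xxxxxx ✓), payload 011101.
Byte 3: 0x9B = 10011011 (10xxxxxx ✓), payload 011011.
Byte 4: 0x87 = 10000111 (10xxxxxx ✓), payload 000111.
Concatenate: 000011101011011000111 = 0x1D6C7 (21 bits → U+1D6C7).

U+1D6C7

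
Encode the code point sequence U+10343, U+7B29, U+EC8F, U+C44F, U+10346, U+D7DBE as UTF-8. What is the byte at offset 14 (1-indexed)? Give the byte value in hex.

0xF0

1-indexed offset 14 is 0-indexed offset 13.
U+10343 → 4-byte form F0 90 8D 83 at offsets 0–3.
U+7B29 → 3-byte form E7 AC A9 at offsets 4–6.
U+EC8F → 3-byte form EE B2 8F at offsets 7–9.
U+C44F → 3-byte form EC 91 8F at offsets 10–12.
U+10346 → 4-byte form F0 90 8D 86 at offsets 13–16.
Offset 13 falls in char 5's range; it's byte 1 of F0 90 8D 86 = 0xF0.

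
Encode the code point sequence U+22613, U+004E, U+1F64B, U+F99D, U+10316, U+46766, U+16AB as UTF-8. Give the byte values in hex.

U+22613: 4-byte form → F0 A2 98 93.
U+004E: 1-byte form → 4E.
U+1F64B: 4-byte form → F0 9F 99 8B.
U+F99D: 3-byte form → EF A6 9D.
U+10316: 4-byte form → F0 90 8C 96.
U+46766: 4-byte form → F1 86 9D A6.
U+16AB: 3-byte form → E1 9A AB.
Concatenated (23 bytes): F0 A2 98 93 4E F0 9F 99 8B EF A6 9D F0 90 8C 96 F1 86 9D A6 E1 9A AB.

F0 A2 98 93 4E F0 9F 99 8B EF A6 9D F0 90 8C 96 F1 86 9D A6 E1 9A AB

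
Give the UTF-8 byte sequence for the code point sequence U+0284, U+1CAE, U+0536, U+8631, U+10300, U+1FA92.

U+0284: 2-byte form → CA 84.
U+1CAE: 3-byte form → E1 B2 AE.
U+0536: 2-byte form → D4 B6.
U+8631: 3-byte form → E8 98 B1.
U+10300: 4-byte form → F0 90 8C 80.
U+1FA92: 4-byte form → F0 9F AA 92.
Concatenated (18 bytes): CA 84 E1 B2 AE D4 B6 E8 98 B1 F0 90 8C 80 F0 9F AA 92.

CA 84 E1 B2 AE D4 B6 E8 98 B1 F0 90 8C 80 F0 9F AA 92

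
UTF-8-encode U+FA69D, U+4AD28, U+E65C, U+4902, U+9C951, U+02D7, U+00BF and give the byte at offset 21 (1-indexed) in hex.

1-indexed offset 21 is 0-indexed offset 20.
U+FA69D → 4-byte form F3 BA 9A 9D at offsets 0–3.
U+4AD28 → 4-byte form F1 8A B4 A8 at offsets 4–7.
U+E65C → 3-byte form EE 99 9C at offsets 8–10.
U+4902 → 3-byte form E4 A4 82 at offsets 11–13.
U+9C951 → 4-byte form F2 9C A5 91 at offsets 14–17.
U+02D7 → 2-byte form CB 97 at offsets 18–19.
U+00BF → 2-byte form C2 BF at offsets 20–21.
Offset 20 falls in char 7's range; it's byte 1 of C2 BF = 0xC2.

0xC2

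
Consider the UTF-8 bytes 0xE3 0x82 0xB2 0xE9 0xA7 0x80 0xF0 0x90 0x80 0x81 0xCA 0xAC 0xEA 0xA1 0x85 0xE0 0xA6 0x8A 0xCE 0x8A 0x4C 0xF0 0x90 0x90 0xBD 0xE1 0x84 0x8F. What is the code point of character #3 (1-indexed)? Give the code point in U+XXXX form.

Offset 0: leading byte 0xE3 = 11100011 → 3-byte char #1 = E3 82 B2.
Offset 3: leading byte 0xE9 = 11101001 → 3-byte char #2 = E9 A7 80.
Offset 6: leading byte 0xF0 = 11110000 → 4-byte char #3 = F0 90 80 81.
Leading byte 0xF0 = 11110000 matches 11110xxx → 4-byte sequence.
Byte 1: 0xF0 = 11110000, payload 000 (3 bits).
Byte 2: 0x90 = 10010000 (10xxxxxx ✓), payload 010000.
Byte 3: 0x80 = 10000000 (10xxxxxx ✓), payload 000000.
Byte 4: 0x81 = 10000001 (10xxxxxx ✓), payload 000001.
Concatenate: 000010000000000000001 = 0x10001 (21 bits → U+10001).

U+10001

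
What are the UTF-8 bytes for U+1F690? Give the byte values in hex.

U+1F690 = 0x1F690 = 128656 decimal. In range U+10000–U+10FFFF → 4-byte form: 11110xxx 10xxxxxx 10xxxxxx 10xxxxxx.
Binary (21 bits): 000011111011010010000.
Split 3+6+6+6: 000 | 011111 | 011010 | 010000.
Byte 1: 11110000 = 0xF0.
Byte 2: 10011111 = 0x9F.
Byte 3: 10011010 = 0x9A.
Byte 4: 10010000 = 0x90.

F0 9F 9A 90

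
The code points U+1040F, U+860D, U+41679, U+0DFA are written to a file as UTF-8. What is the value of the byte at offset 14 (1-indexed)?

1-indexed offset 14 is 0-indexed offset 13.
U+1040F → 4-byte form F0 90 90 8F at offsets 0–3.
U+860D → 3-byte form E8 98 8D at offsets 4–6.
U+41679 → 4-byte form F1 81 99 B9 at offsets 7–10.
U+0DFA → 3-byte form E0 B7 BA at offsets 11–13.
Offset 13 falls in char 4's range; it's byte 3 of E0 B7 BA = 0xBA.

0xBA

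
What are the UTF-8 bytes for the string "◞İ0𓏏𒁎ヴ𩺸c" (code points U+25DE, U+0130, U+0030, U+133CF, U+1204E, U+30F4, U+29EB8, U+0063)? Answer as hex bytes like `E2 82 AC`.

U+25DE: 3-byte form → E2 97 9E.
U+0130: 2-byte form → C4 B0.
U+0030: 1-byte form → 30.
U+133CF: 4-byte form → F0 93 8F 8F.
U+1204E: 4-byte form → F0 92 81 8E.
U+30F4: 3-byte form → E3 83 B4.
U+29EB8: 4-byte form → F0 A9 BA B8.
U+0063: 1-byte form → 63.
Concatenated (22 bytes): E2 97 9E C4 B0 30 F0 93 8F 8F F0 92 81 8E E3 83 B4 F0 A9 BA B8 63.

E2 97 9E C4 B0 30 F0 93 8F 8F F0 92 81 8E E3 83 B4 F0 A9 BA B8 63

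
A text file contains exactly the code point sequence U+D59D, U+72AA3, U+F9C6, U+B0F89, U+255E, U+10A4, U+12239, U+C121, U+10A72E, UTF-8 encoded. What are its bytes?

ED 96 9D F1 B2 AA A3 EF A7 86 F2 B0 BE 89 E2 95 9E E1 82 A4 F0 92 88 B9 EC 84 A1 F4 8A 9C AE

U+D59D: 3-byte form → ED 96 9D.
U+72AA3: 4-byte form → F1 B2 AA A3.
U+F9C6: 3-byte form → EF A7 86.
U+B0F89: 4-byte form → F2 B0 BE 89.
U+255E: 3-byte form → E2 95 9E.
U+10A4: 3-byte form → E1 82 A4.
U+12239: 4-byte form → F0 92 88 B9.
U+C121: 3-byte form → EC 84 A1.
U+10A72E: 4-byte form → F4 8A 9C AE.
Concatenated (31 bytes): ED 96 9D F1 B2 AA A3 EF A7 86 F2 B0 BE 89 E2 95 9E E1 82 A4 F0 92 88 B9 EC 84 A1 F4 8A 9C AE.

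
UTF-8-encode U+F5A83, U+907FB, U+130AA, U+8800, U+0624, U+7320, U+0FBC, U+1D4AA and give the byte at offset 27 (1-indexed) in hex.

0xAA

1-indexed offset 27 is 0-indexed offset 26.
U+F5A83 → 4-byte form F3 B5 AA 83 at offsets 0–3.
U+907FB → 4-byte form F2 90 9F BB at offsets 4–7.
U+130AA → 4-byte form F0 93 82 AA at offsets 8–11.
U+8800 → 3-byte form E8 A0 80 at offsets 12–14.
U+0624 → 2-byte form D8 A4 at offsets 15–16.
U+7320 → 3-byte form E7 8C A0 at offsets 17–19.
U+0FBC → 3-byte form E0 BE BC at offsets 20–22.
U+1D4AA → 4-byte form F0 9D 92 AA at offsets 23–26.
Offset 26 falls in char 8's range; it's byte 4 of F0 9D 92 AA = 0xAA.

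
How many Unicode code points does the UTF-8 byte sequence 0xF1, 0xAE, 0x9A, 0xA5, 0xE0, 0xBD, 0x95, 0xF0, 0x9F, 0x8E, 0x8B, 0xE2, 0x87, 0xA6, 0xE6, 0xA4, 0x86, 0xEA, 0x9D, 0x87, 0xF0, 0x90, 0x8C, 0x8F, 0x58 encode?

8

Byte at offset 0: 0xF1 = 11110001 → 4-byte char (#1). Advance 4.
Byte at offset 4: 0xE0 = 11100000 → 3-byte char (#2). Advance 3.
Byte at offset 7: 0xF0 = 11110000 → 4-byte char (#3). Advance 4.
Byte at offset 11: 0xE2 = 11100010 → 3-byte char (#4). Advance 3.
Byte at offset 14: 0xE6 = 11100110 → 3-byte char (#5). Advance 3.
Byte at offset 17: 0xEA = 11101010 → 3-byte char (#6). Advance 3.
Byte at offset 20: 0xF0 = 11110000 → 4-byte char (#7). Advance 4.
Byte at offset 24: 0x58 = 01011000 → 1-byte char (#8). Advance 1.
Reached end at offset 25 after 8 code points.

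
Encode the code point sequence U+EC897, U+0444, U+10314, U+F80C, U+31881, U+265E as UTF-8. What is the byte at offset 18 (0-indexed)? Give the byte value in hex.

0x99

U+EC897 → 4-byte form F3 AC A2 97 at offsets 0–3.
U+0444 → 2-byte form D1 84 at offsets 4–5.
U+10314 → 4-byte form F0 90 8C 94 at offsets 6–9.
U+F80C → 3-byte form EF A0 8C at offsets 10–12.
U+31881 → 4-byte form F0 B1 A2 81 at offsets 13–16.
U+265E → 3-byte form E2 99 9E at offsets 17–19.
Offset 18 falls in char 6's range; it's byte 2 of E2 99 9E = 0x99.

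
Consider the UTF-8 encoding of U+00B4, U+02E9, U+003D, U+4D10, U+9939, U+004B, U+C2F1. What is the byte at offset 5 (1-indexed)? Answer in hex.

0x3D

1-indexed offset 5 is 0-indexed offset 4.
U+00B4 → 2-byte form C2 B4 at offsets 0–1.
U+02E9 → 2-byte form CB A9 at offsets 2–3.
U+003D → 1-byte form 3D at offsets 4–4.
Offset 4 falls in char 3's range; it's byte 1 of 3D = 0x3D.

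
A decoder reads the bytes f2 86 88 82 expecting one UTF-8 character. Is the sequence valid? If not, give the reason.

Leading byte 0xF2 = 11110010 → 4-byte form.
Continuation bytes 0x86=10000110, 0x88=10001000, 0x82=10000010 all match 10xxxxxx.
Decoded value 0x86202 is ≥ 0x10000 (shortest form) and not a surrogate.

valid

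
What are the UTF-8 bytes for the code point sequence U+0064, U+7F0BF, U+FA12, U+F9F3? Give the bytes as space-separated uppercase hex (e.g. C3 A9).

U+0064: 1-byte form → 64.
U+7F0BF: 4-byte form → F1 BF 82 BF.
U+FA12: 3-byte form → EF A8 92.
U+F9F3: 3-byte form → EF A7 B3.
Concatenated (11 bytes): 64 F1 BF 82 BF EF A8 92 EF A7 B3.

64 F1 BF 82 BF EF A8 92 EF A7 B3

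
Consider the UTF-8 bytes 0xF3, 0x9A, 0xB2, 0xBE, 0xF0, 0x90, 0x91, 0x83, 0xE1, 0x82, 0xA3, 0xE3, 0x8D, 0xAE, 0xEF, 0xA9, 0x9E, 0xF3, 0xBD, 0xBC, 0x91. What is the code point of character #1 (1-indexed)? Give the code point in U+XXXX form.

U+DACBE

Offset 0: leading byte 0xF3 = 11110011 → 4-byte char #1 = F3 9A B2 BE.
Leading byte 0xF3 = 11110011 matches 11110xxx → 4-byte sequence.
Byte 1: 0xF3 = 11110011, payload 011 (3 bits).
Byte 2: 0x9A = 10011010 (10xxxxxx ✓), payload 011010.
Byte 3: 0xB2 = 10110010 (10xxxxxx ✓), payload 110010.
Byte 4: 0xBE = 10111110 (10xxxxxx ✓), payload 111110.
Concatenate: 011011010110010111110 = 0xDACBE (21 bits → U+DACBE).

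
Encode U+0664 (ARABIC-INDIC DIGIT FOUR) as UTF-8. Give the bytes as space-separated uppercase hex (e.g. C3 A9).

U+0664 = 0x664 = 1636 decimal. In range U+0080–U+07FF → 2-byte form: 110xxxxx 10xxxxxx.
Binary (11 bits): 11001100100.
Split 5+6: 11001 | 100100.
Byte 1: 11011001 = 0xD9.
Byte 2: 10100100 = 0xA4.

D9 A4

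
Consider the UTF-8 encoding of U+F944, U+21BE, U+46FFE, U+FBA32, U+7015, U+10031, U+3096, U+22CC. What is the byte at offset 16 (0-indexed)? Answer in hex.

U+F944 → 3-byte form EF A5 84 at offsets 0–2.
U+21BE → 3-byte form E2 86 BE at offsets 3–5.
U+46FFE → 4-byte form F1 86 BF BE at offsets 6–9.
U+FBA32 → 4-byte form F3 BB A8 B2 at offsets 10–13.
U+7015 → 3-byte form E7 80 95 at offsets 14–16.
Offset 16 falls in char 5's range; it's byte 3 of E7 80 95 = 0x95.

0x95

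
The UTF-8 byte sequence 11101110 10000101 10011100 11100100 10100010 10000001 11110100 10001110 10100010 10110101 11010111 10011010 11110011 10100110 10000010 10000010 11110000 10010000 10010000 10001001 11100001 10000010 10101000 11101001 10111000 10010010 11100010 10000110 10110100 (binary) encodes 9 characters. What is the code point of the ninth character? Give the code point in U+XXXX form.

Offset 0: leading byte 0xEE = 11101110 → 3-byte char #1 = EE 85 9C.
Offset 3: leading byte 0xE4 = 11100100 → 3-byte char #2 = E4 A2 81.
Offset 6: leading byte 0xF4 = 11110100 → 4-byte char #3 = F4 8E A2 B5.
Offset 10: leading byte 0xD7 = 11010111 → 2-byte char #4 = D7 9A.
Offset 12: leading byte 0xF3 = 11110011 → 4-byte char #5 = F3 A6 82 82.
Offset 16: leading byte 0xF0 = 11110000 → 4-byte char #6 = F0 90 90 89.
Offset 20: leading byte 0xE1 = 11100001 → 3-byte char #7 = E1 82 A8.
Offset 23: leading byte 0xE9 = 11101001 → 3-byte char #8 = E9 B8 92.
Offset 26: leading byte 0xE2 = 11100010 → 3-byte char #9 = E2 86 B4.
Leading byte 0xE2 = 11100010 matches 1110xxxx → 3-byte sequence.
Byte 1: 0xE2 = 11100010, payload 0010 (4 bits).
Byte 2: 0x86 = 10000110 (10xxxxxx ✓), payload 000110.
Byte 3: 0xB4 = 10110100 (10xxxxxx ✓), payload 110100.
Concatenate: 0010000110110100 = 0x21B4 (16 bits → U+21B4).

U+21B4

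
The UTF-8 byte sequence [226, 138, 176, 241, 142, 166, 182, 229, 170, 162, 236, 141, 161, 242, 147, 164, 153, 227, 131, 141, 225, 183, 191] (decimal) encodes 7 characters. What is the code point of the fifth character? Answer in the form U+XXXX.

U+93919

Offset 0: leading byte 0xE2 = 11100010 → 3-byte char #1 = E2 8A B0.
Offset 3: leading byte 0xF1 = 11110001 → 4-byte char #2 = F1 8E A6 B6.
Offset 7: leading byte 0xE5 = 11100101 → 3-byte char #3 = E5 AA A2.
Offset 10: leading byte 0xEC = 11101100 → 3-byte char #4 = EC 8D A1.
Offset 13: leading byte 0xF2 = 11110010 → 4-byte char #5 = F2 93 A4 99.
Leading byte 0xF2 = 11110010 matches 11110xxx → 4-byte sequence.
Byte 1: 0xF2 = 11110010, payload 010 (3 bits).
Byte 2: 0x93 = 10010011 (10xxxxxx ✓), payload 010011.
Byte 3: 0xA4 = 10100100 (10xxxxxx ✓), payload 100100.
Byte 4: 0x99 = 10011001 (10xxxxxx ✓), payload 011001.
Concatenate: 010010011100100011001 = 0x93919 (21 bits → U+93919).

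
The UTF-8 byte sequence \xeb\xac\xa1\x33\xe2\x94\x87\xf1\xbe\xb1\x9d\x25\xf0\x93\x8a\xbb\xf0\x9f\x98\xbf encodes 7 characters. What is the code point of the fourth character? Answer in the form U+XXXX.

Offset 0: leading byte 0xEB = 11101011 → 3-byte char #1 = EB AC A1.
Offset 3: leading byte 0x33 = 00110011 → 1-byte char #2 = 33.
Offset 4: leading byte 0xE2 = 11100010 → 3-byte char #3 = E2 94 87.
Offset 7: leading byte 0xF1 = 11110001 → 4-byte char #4 = F1 BE B1 9D.
Leading byte 0xF1 = 11110001 matches 11110xxx → 4-byte sequence.
Byte 1: 0xF1 = 11110001, payload 001 (3 bits).
Byte 2: 0xBE = 10111110 (10xxxxxx ✓), payload 111110.
Byte 3: 0xB1 = 10110001 (10xxxxxx ✓), payload 110001.
Byte 4: 0x9D = 10011101 (10xxxxxx ✓), payload 011101.
Concatenate: 001111110110001011101 = 0x7EC5D (21 bits → U+7EC5D).

U+7EC5D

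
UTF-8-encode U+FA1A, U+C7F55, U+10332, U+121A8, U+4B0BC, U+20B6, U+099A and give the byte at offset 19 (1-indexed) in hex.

1-indexed offset 19 is 0-indexed offset 18.
U+FA1A → 3-byte form EF A8 9A at offsets 0–2.
U+C7F55 → 4-byte form F3 87 BD 95 at offsets 3–6.
U+10332 → 4-byte form F0 90 8C B2 at offsets 7–10.
U+121A8 → 4-byte form F0 92 86 A8 at offsets 11–14.
U+4B0BC → 4-byte form F1 8B 82 BC at offsets 15–18.
Offset 18 falls in char 5's range; it's byte 4 of F1 8B 82 BC = 0xBC.

0xBC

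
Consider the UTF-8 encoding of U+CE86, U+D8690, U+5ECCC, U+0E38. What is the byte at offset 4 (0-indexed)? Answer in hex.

0x98

U+CE86 → 3-byte form EC BA 86 at offsets 0–2.
U+D8690 → 4-byte form F3 98 9A 90 at offsets 3–6.
Offset 4 falls in char 2's range; it's byte 2 of F3 98 9A 90 = 0x98.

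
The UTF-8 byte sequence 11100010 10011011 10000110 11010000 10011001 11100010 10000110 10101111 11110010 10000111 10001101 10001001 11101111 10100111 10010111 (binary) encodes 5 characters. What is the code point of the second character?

Offset 0: leading byte 0xE2 = 11100010 → 3-byte char #1 = E2 9B 86.
Offset 3: leading byte 0xD0 = 11010000 → 2-byte char #2 = D0 99.
Leading byte 0xD0 = 11010000 matches 110xxxxx → 2-byte sequence.
Byte 1: 0xD0 = 11010000, payload 10000 (5 bits).
Byte 2: 0x99 = 10011001 (10xxxxxx ✓), payload 011001.
Concatenate: 10000011001 = 0x419 (11 bits → U+0419).

U+0419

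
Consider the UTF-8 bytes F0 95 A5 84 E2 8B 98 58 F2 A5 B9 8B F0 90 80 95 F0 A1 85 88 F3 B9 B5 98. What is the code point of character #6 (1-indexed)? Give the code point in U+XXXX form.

Offset 0: leading byte 0xF0 = 11110000 → 4-byte char #1 = F0 95 A5 84.
Offset 4: leading byte 0xE2 = 11100010 → 3-byte char #2 = E2 8B 98.
Offset 7: leading byte 0x58 = 01011000 → 1-byte char #3 = 58.
Offset 8: leading byte 0xF2 = 11110010 → 4-byte char #4 = F2 A5 B9 8B.
Offset 12: leading byte 0xF0 = 11110000 → 4-byte char #5 = F0 90 80 95.
Offset 16: leading byte 0xF0 = 11110000 → 4-byte char #6 = F0 A1 85 88.
Leading byte 0xF0 = 11110000 matches 11110xxx → 4-byte sequence.
Byte 1: 0xF0 = 11110000, payload 000 (3 bits).
Byte 2: 0xA1 = 10100001 (10xxxxxx ✓), payload 100001.
Byte 3: 0x85 = 10000101 (10xxxxxx ✓), payload 000101.
Byte 4: 0x88 = 10001000 (10xxxxxx ✓), payload 001000.
Concatenate: 000100001000101001000 = 0x21148 (21 bits → U+21148).

U+21148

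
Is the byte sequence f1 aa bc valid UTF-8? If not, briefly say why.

invalid (sequence truncated)

Leading byte 0xF1 = 11110001 → 4-byte form, but only 3 bytes are present.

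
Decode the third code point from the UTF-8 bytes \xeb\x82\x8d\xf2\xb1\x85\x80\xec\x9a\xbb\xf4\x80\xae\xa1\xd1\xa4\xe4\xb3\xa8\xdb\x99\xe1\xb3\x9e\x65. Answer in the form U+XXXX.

U+C6BB

Offset 0: leading byte 0xEB = 11101011 → 3-byte char #1 = EB 82 8D.
Offset 3: leading byte 0xF2 = 11110010 → 4-byte char #2 = F2 B1 85 80.
Offset 7: leading byte 0xEC = 11101100 → 3-byte char #3 = EC 9A BB.
Leading byte 0xEC = 11101100 matches 1110xxxx → 3-byte sequence.
Byte 1: 0xEC = 11101100, payload 1100 (4 bits).
Byte 2: 0x9A = 10011010 (10xxxxxx ✓), payload 011010.
Byte 3: 0xBB = 10111011 (10xxxxxx ✓), payload 111011.
Concatenate: 1100011010111011 = 0xC6BB (16 bits → U+C6BB).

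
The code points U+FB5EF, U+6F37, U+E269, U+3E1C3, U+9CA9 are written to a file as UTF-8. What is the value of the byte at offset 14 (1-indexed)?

1-indexed offset 14 is 0-indexed offset 13.
U+FB5EF → 4-byte form F3 BB 97 AF at offsets 0–3.
U+6F37 → 3-byte form E6 BC B7 at offsets 4–6.
U+E269 → 3-byte form EE 89 A9 at offsets 7–9.
U+3E1C3 → 4-byte form F0 BE 87 83 at offsets 10–13.
Offset 13 falls in char 4's range; it's byte 4 of F0 BE 87 83 = 0x83.

0x83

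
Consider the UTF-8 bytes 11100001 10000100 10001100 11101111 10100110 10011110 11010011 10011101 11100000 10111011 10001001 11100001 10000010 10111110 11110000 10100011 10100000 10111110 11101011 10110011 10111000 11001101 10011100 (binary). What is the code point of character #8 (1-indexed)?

U+035C

Offset 0: leading byte 0xE1 = 11100001 → 3-byte char #1 = E1 84 8C.
Offset 3: leading byte 0xEF = 11101111 → 3-byte char #2 = EF A6 9E.
Offset 6: leading byte 0xD3 = 11010011 → 2-byte char #3 = D3 9D.
Offset 8: leading byte 0xE0 = 11100000 → 3-byte char #4 = E0 BB 89.
Offset 11: leading byte 0xE1 = 11100001 → 3-byte char #5 = E1 82 BE.
Offset 14: leading byte 0xF0 = 11110000 → 4-byte char #6 = F0 A3 A0 BE.
Offset 18: leading byte 0xEB = 11101011 → 3-byte char #7 = EB B3 B8.
Offset 21: leading byte 0xCD = 11001101 → 2-byte char #8 = CD 9C.
Leading byte 0xCD = 11001101 matches 110xxxxx → 2-byte sequence.
Byte 1: 0xCD = 11001101, payload 01101 (5 bits).
Byte 2: 0x9C = 10011100 (10xxxxxx ✓), payload 011100.
Concatenate: 01101011100 = 0x35C (11 bits → U+035C).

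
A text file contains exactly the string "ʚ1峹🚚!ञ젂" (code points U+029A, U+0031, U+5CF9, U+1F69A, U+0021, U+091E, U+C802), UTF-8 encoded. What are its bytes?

CA 9A 31 E5 B3 B9 F0 9F 9A 9A 21 E0 A4 9E EC A0 82

U+029A: 2-byte form → CA 9A.
U+0031: 1-byte form → 31.
U+5CF9: 3-byte form → E5 B3 B9.
U+1F69A: 4-byte form → F0 9F 9A 9A.
U+0021: 1-byte form → 21.
U+091E: 3-byte form → E0 A4 9E.
U+C802: 3-byte form → EC A0 82.
Concatenated (17 bytes): CA 9A 31 E5 B3 B9 F0 9F 9A 9A 21 E0 A4 9E EC A0 82.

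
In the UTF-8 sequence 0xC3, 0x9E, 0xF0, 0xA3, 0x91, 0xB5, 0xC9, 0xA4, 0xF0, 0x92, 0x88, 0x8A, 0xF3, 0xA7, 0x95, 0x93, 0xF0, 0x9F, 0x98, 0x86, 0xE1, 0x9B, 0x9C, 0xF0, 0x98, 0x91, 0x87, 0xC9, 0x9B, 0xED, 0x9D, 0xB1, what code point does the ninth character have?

U+025B

Offset 0: leading byte 0xC3 = 11000011 → 2-byte char #1 = C3 9E.
Offset 2: leading byte 0xF0 = 11110000 → 4-byte char #2 = F0 A3 91 B5.
Offset 6: leading byte 0xC9 = 11001001 → 2-byte char #3 = C9 A4.
Offset 8: leading byte 0xF0 = 11110000 → 4-byte char #4 = F0 92 88 8A.
Offset 12: leading byte 0xF3 = 11110011 → 4-byte char #5 = F3 A7 95 93.
Offset 16: leading byte 0xF0 = 11110000 → 4-byte char #6 = F0 9F 98 86.
Offset 20: leading byte 0xE1 = 11100001 → 3-byte char #7 = E1 9B 9C.
Offset 23: leading byte 0xF0 = 11110000 → 4-byte char #8 = F0 98 91 87.
Offset 27: leading byte 0xC9 = 11001001 → 2-byte char #9 = C9 9B.
Leading byte 0xC9 = 11001001 matches 110xxxxx → 2-byte sequence.
Byte 1: 0xC9 = 11001001, payload 01001 (5 bits).
Byte 2: 0x9B = 10011011 (10xxxxxx ✓), payload 011011.
Concatenate: 01001011011 = 0x25B (11 bits → U+025B).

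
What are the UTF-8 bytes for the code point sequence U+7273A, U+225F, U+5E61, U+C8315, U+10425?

U+7273A: 4-byte form → F1 B2 9C BA.
U+225F: 3-byte form → E2 89 9F.
U+5E61: 3-byte form → E5 B9 A1.
U+C8315: 4-byte form → F3 88 8C 95.
U+10425: 4-byte form → F0 90 90 A5.
Concatenated (18 bytes): F1 B2 9C BA E2 89 9F E5 B9 A1 F3 88 8C 95 F0 90 90 A5.

F1 B2 9C BA E2 89 9F E5 B9 A1 F3 88 8C 95 F0 90 90 A5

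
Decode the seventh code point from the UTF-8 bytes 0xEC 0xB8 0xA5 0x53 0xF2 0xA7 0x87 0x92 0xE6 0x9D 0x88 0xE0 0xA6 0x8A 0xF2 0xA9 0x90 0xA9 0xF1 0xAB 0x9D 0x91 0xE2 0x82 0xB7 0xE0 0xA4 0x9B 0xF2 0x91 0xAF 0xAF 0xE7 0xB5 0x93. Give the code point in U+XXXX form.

U+6B751

Offset 0: leading byte 0xEC = 11101100 → 3-byte char #1 = EC B8 A5.
Offset 3: leading byte 0x53 = 01010011 → 1-byte char #2 = 53.
Offset 4: leading byte 0xF2 = 11110010 → 4-byte char #3 = F2 A7 87 92.
Offset 8: leading byte 0xE6 = 11100110 → 3-byte char #4 = E6 9D 88.
Offset 11: leading byte 0xE0 = 11100000 → 3-byte char #5 = E0 A6 8A.
Offset 14: leading byte 0xF2 = 11110010 → 4-byte char #6 = F2 A9 90 A9.
Offset 18: leading byte 0xF1 = 11110001 → 4-byte char #7 = F1 AB 9D 91.
Leading byte 0xF1 = 11110001 matches 11110xxx → 4-byte sequence.
Byte 1: 0xF1 = 11110001, payload 001 (3 bits).
Byte 2: 0xAB = 10101011 (10xxxxxx ✓), payload 101011.
Byte 3: 0x9D = 10011101 (10xxxxxx ✓), payload 011101.
Byte 4: 0x91 = 10010001 (10xxxxxx ✓), payload 010001.
Concatenate: 001101011011101010001 = 0x6B751 (21 bits → U+6B751).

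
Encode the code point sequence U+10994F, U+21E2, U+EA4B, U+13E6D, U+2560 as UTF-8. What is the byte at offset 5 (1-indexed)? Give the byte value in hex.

1-indexed offset 5 is 0-indexed offset 4.
U+10994F → 4-byte form F4 89 A5 8F at offsets 0–3.
U+21E2 → 3-byte form E2 87 A2 at offsets 4–6.
Offset 4 falls in char 2's range; it's byte 1 of E2 87 A2 = 0xE2.

0xE2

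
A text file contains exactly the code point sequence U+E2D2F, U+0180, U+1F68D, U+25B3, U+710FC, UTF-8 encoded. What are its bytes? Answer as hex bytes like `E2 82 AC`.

F3 A2 B4 AF C6 80 F0 9F 9A 8D E2 96 B3 F1 B1 83 BC

U+E2D2F: 4-byte form → F3 A2 B4 AF.
U+0180: 2-byte form → C6 80.
U+1F68D: 4-byte form → F0 9F 9A 8D.
U+25B3: 3-byte form → E2 96 B3.
U+710FC: 4-byte form → F1 B1 83 BC.
Concatenated (17 bytes): F3 A2 B4 AF C6 80 F0 9F 9A 8D E2 96 B3 F1 B1 83 BC.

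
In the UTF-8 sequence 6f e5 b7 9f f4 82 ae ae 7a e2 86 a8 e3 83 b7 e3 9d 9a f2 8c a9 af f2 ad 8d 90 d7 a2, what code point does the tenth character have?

Offset 0: leading byte 0x6F = 01101111 → 1-byte char #1 = 6F.
Offset 1: leading byte 0xE5 = 11100101 → 3-byte char #2 = E5 B7 9F.
Offset 4: leading byte 0xF4 = 11110100 → 4-byte char #3 = F4 82 AE AE.
Offset 8: leading byte 0x7A = 01111010 → 1-byte char #4 = 7A.
Offset 9: leading byte 0xE2 = 11100010 → 3-byte char #5 = E2 86 A8.
Offset 12: leading byte 0xE3 = 11100011 → 3-byte char #6 = E3 83 B7.
Offset 15: leading byte 0xE3 = 11100011 → 3-byte char #7 = E3 9D 9A.
Offset 18: leading byte 0xF2 = 11110010 → 4-byte char #8 = F2 8C A9 AF.
Offset 22: leading byte 0xF2 = 11110010 → 4-byte char #9 = F2 AD 8D 90.
Offset 26: leading byte 0xD7 = 11010111 → 2-byte char #10 = D7 A2.
Leading byte 0xD7 = 11010111 matches 110xxxxx → 2-byte sequence.
Byte 1: 0xD7 = 11010111, payload 10111 (5 bits).
Byte 2: 0xA2 = 10100010 (10xxxxxx ✓), payload 100010.
Concatenate: 10111100010 = 0x5E2 (11 bits → U+05E2).

U+05E2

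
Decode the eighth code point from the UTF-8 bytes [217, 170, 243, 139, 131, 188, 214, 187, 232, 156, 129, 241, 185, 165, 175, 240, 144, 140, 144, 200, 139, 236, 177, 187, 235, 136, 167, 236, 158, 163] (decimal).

U+CC7B

Offset 0: leading byte 0xD9 = 11011001 → 2-byte char #1 = D9 AA.
Offset 2: leading byte 0xF3 = 11110011 → 4-byte char #2 = F3 8B 83 BC.
Offset 6: leading byte 0xD6 = 11010110 → 2-byte char #3 = D6 BB.
Offset 8: leading byte 0xE8 = 11101000 → 3-byte char #4 = E8 9C 81.
Offset 11: leading byte 0xF1 = 11110001 → 4-byte char #5 = F1 B9 A5 AF.
Offset 15: leading byte 0xF0 = 11110000 → 4-byte char #6 = F0 90 8C 90.
Offset 19: leading byte 0xC8 = 11001000 → 2-byte char #7 = C8 8B.
Offset 21: leading byte 0xEC = 11101100 → 3-byte char #8 = EC B1 BB.
Leading byte 0xEC = 11101100 matches 1110xxxx → 3-byte sequence.
Byte 1: 0xEC = 11101100, payload 1100 (4 bits).
Byte 2: 0xB1 = 10110001 (10xxxxxx ✓), payload 110001.
Byte 3: 0xBB = 10111011 (10xxxxxx ✓), payload 111011.
Concatenate: 1100110001111011 = 0xCC7B (16 bits → U+CC7B).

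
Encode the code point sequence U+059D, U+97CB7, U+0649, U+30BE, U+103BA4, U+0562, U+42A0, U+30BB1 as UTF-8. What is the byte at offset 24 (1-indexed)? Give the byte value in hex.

0xB1

1-indexed offset 24 is 0-indexed offset 23.
U+059D → 2-byte form D6 9D at offsets 0–1.
U+97CB7 → 4-byte form F2 97 B2 B7 at offsets 2–5.
U+0649 → 2-byte form D9 89 at offsets 6–7.
U+30BE → 3-byte form E3 82 BE at offsets 8–10.
U+103BA4 → 4-byte form F4 83 AE A4 at offsets 11–14.
U+0562 → 2-byte form D5 A2 at offsets 15–16.
U+42A0 → 3-byte form E4 8A A0 at offsets 17–19.
U+30BB1 → 4-byte form F0 B0 AE B1 at offsets 20–23.
Offset 23 falls in char 8's range; it's byte 4 of F0 B0 AE B1 = 0xB1.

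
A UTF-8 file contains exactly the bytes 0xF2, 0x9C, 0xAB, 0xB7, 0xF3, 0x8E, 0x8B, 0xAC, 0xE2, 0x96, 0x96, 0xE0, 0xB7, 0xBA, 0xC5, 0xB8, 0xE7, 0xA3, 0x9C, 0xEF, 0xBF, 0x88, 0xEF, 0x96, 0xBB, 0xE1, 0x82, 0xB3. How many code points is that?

9

Byte at offset 0: 0xF2 = 11110010 → 4-byte char (#1). Advance 4.
Byte at offset 4: 0xF3 = 11110011 → 4-byte char (#2). Advance 4.
Byte at offset 8: 0xE2 = 11100010 → 3-byte char (#3). Advance 3.
Byte at offset 11: 0xE0 = 11100000 → 3-byte char (#4). Advance 3.
Byte at offset 14: 0xC5 = 11000101 → 2-byte char (#5). Advance 2.
Byte at offset 16: 0xE7 = 11100111 → 3-byte char (#6). Advance 3.
Byte at offset 19: 0xEF = 11101111 → 3-byte char (#7). Advance 3.
Byte at offset 22: 0xEF = 11101111 → 3-byte char (#8). Advance 3.
Byte at offset 25: 0xE1 = 11100001 → 3-byte char (#9). Advance 3.
Reached end at offset 28 after 9 code points.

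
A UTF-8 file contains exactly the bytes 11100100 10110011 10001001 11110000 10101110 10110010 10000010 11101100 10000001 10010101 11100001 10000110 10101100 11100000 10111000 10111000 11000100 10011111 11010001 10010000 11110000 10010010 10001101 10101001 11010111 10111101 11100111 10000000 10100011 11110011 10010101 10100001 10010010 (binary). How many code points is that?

Byte at offset 0: 0xE4 = 11100100 → 3-byte char (#1). Advance 3.
Byte at offset 3: 0xF0 = 11110000 → 4-byte char (#2). Advance 4.
Byte at offset 7: 0xEC = 11101100 → 3-byte char (#3). Advance 3.
Byte at offset 10: 0xE1 = 11100001 → 3-byte char (#4). Advance 3.
Byte at offset 13: 0xE0 = 11100000 → 3-byte char (#5). Advance 3.
Byte at offset 16: 0xC4 = 11000100 → 2-byte char (#6). Advance 2.
Byte at offset 18: 0xD1 = 11010001 → 2-byte char (#7). Advance 2.
Byte at offset 20: 0xF0 = 11110000 → 4-byte char (#8). Advance 4.
Byte at offset 24: 0xD7 = 11010111 → 2-byte char (#9). Advance 2.
Byte at offset 26: 0xE7 = 11100111 → 3-byte char (#10). Advance 3.
Byte at offset 29: 0xF3 = 11110011 → 4-byte char (#11). Advance 4.
Reached end at offset 33 after 11 code points.

11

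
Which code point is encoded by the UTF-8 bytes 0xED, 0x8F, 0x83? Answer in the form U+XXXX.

Leading byte 0xED = 11101101 matches 1110xxxx → 3-byte sequence.
Byte 1: 0xED = 11101101, payload 1101 (4 bits).
Byte 2: 0x8F = 10001111 (10xxxxxx ✓), payload 001111.
Byte 3: 0x83 = 10000011 (10xxxxxx ✓), payload 000011.
Concatenate: 1101001111000011 = 0xD3C3 (16 bits → U+D3C3).

U+D3C3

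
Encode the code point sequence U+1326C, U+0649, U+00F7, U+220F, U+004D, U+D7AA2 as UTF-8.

U+1326C: 4-byte form → F0 93 89 AC.
U+0649: 2-byte form → D9 89.
U+00F7: 2-byte form → C3 B7.
U+220F: 3-byte form → E2 88 8F.
U+004D: 1-byte form → 4D.
U+D7AA2: 4-byte form → F3 97 AA A2.
Concatenated (16 bytes): F0 93 89 AC D9 89 C3 B7 E2 88 8F 4D F3 97 AA A2.

F0 93 89 AC D9 89 C3 B7 E2 88 8F 4D F3 97 AA A2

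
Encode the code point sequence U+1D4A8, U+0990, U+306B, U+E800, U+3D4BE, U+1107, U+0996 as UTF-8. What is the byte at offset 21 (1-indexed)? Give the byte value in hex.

0xE0

1-indexed offset 21 is 0-indexed offset 20.
U+1D4A8 → 4-byte form F0 9D 92 A8 at offsets 0–3.
U+0990 → 3-byte form E0 A6 90 at offsets 4–6.
U+306B → 3-byte form E3 81 AB at offsets 7–9.
U+E800 → 3-byte form EE A0 80 at offsets 10–12.
U+3D4BE → 4-byte form F0 BD 92 BE at offsets 13–16.
U+1107 → 3-byte form E1 84 87 at offsets 17–19.
U+0996 → 3-byte form E0 A6 96 at offsets 20–22.
Offset 20 falls in char 7's range; it's byte 1 of E0 A6 96 = 0xE0.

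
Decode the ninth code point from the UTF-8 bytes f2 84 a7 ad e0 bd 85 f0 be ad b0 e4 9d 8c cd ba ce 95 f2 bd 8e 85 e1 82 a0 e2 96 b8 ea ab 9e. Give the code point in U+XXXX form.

Offset 0: leading byte 0xF2 = 11110010 → 4-byte char #1 = F2 84 A7 AD.
Offset 4: leading byte 0xE0 = 11100000 → 3-byte char #2 = E0 BD 85.
Offset 7: leading byte 0xF0 = 11110000 → 4-byte char #3 = F0 BE AD B0.
Offset 11: leading byte 0xE4 = 11100100 → 3-byte char #4 = E4 9D 8C.
Offset 14: leading byte 0xCD = 11001101 → 2-byte char #5 = CD BA.
Offset 16: leading byte 0xCE = 11001110 → 2-byte char #6 = CE 95.
Offset 18: leading byte 0xF2 = 11110010 → 4-byte char #7 = F2 BD 8E 85.
Offset 22: leading byte 0xE1 = 11100001 → 3-byte char #8 = E1 82 A0.
Offset 25: leading byte 0xE2 = 11100010 → 3-byte char #9 = E2 96 B8.
Leading byte 0xE2 = 11100010 matches 1110xxxx → 3-byte sequence.
Byte 1: 0xE2 = 11100010, payload 0010 (4 bits).
Byte 2: 0x96 = 10010110 (10xxxxxx ✓), payload 010110.
Byte 3: 0xB8 = 10111000 (10xxxxxx ✓), payload 111000.
Concatenate: 0010010110111000 = 0x25B8 (16 bits → U+25B8).

U+25B8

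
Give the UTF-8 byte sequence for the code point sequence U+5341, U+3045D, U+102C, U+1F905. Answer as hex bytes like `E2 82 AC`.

U+5341: 3-byte form → E5 8D 81.
U+3045D: 4-byte form → F0 B0 91 9D.
U+102C: 3-byte form → E1 80 AC.
U+1F905: 4-byte form → F0 9F A4 85.
Concatenated (14 bytes): E5 8D 81 F0 B0 91 9D E1 80 AC F0 9F A4 85.

E5 8D 81 F0 B0 91 9D E1 80 AC F0 9F A4 85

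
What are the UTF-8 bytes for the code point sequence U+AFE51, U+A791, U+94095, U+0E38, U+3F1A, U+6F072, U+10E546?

U+AFE51: 4-byte form → F2 AF B9 91.
U+A791: 3-byte form → EA 9E 91.
U+94095: 4-byte form → F2 94 82 95.
U+0E38: 3-byte form → E0 B8 B8.
U+3F1A: 3-byte form → E3 BC 9A.
U+6F072: 4-byte form → F1 AF 81 B2.
U+10E546: 4-byte form → F4 8E 95 86.
Concatenated (25 bytes): F2 AF B9 91 EA 9E 91 F2 94 82 95 E0 B8 B8 E3 BC 9A F1 AF 81 B2 F4 8E 95 86.

F2 AF B9 91 EA 9E 91 F2 94 82 95 E0 B8 B8 E3 BC 9A F1 AF 81 B2 F4 8E 95 86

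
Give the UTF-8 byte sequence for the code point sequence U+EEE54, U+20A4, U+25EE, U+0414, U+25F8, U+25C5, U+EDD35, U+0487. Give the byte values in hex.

F3 AE B9 94 E2 82 A4 E2 97 AE D0 94 E2 97 B8 E2 97 85 F3 AD B4 B5 D2 87

U+EEE54: 4-byte form → F3 AE B9 94.
U+20A4: 3-byte form → E2 82 A4.
U+25EE: 3-byte form → E2 97 AE.
U+0414: 2-byte form → D0 94.
U+25F8: 3-byte form → E2 97 B8.
U+25C5: 3-byte form → E2 97 85.
U+EDD35: 4-byte form → F3 AD B4 B5.
U+0487: 2-byte form → D2 87.
Concatenated (24 bytes): F3 AE B9 94 E2 82 A4 E2 97 AE D0 94 E2 97 B8 E2 97 85 F3 AD B4 B5 D2 87.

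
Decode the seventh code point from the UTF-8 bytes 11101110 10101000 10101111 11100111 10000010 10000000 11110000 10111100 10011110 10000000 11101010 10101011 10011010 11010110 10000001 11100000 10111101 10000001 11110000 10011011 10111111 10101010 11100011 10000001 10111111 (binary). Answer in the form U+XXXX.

U+1BFEA

Offset 0: leading byte 0xEE = 11101110 → 3-byte char #1 = EE A8 AF.
Offset 3: leading byte 0xE7 = 11100111 → 3-byte char #2 = E7 82 80.
Offset 6: leading byte 0xF0 = 11110000 → 4-byte char #3 = F0 BC 9E 80.
Offset 10: leading byte 0xEA = 11101010 → 3-byte char #4 = EA AB 9A.
Offset 13: leading byte 0xD6 = 11010110 → 2-byte char #5 = D6 81.
Offset 15: leading byte 0xE0 = 11100000 → 3-byte char #6 = E0 BD 81.
Offset 18: leading byte 0xF0 = 11110000 → 4-byte char #7 = F0 9B BF AA.
Leading byte 0xF0 = 11110000 matches 11110xxx → 4-byte sequence.
Byte 1: 0xF0 = 11110000, payload 000 (3 bits).
Byte 2: 0x9B = 10011011 (10xxxxxx ✓), payload 011011.
Byte 3: 0xBF = 10111111 (10xxxxxx ✓), payload 111111.
Byte 4: 0xAA = 10101010 (10xxxxxx ✓), payload 101010.
Concatenate: 000011011111111101010 = 0x1BFEA (21 bits → U+1BFEA).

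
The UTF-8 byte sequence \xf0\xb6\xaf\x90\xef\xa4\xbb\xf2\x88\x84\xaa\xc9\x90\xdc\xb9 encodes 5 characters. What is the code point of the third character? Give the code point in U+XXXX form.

Offset 0: leading byte 0xF0 = 11110000 → 4-byte char #1 = F0 B6 AF 90.
Offset 4: leading byte 0xEF = 11101111 → 3-byte char #2 = EF A4 BB.
Offset 7: leading byte 0xF2 = 11110010 → 4-byte char #3 = F2 88 84 AA.
Leading byte 0xF2 = 11110010 matches 11110xxx → 4-byte sequence.
Byte 1: 0xF2 = 11110010, payload 010 (3 bits).
Byte 2: 0x88 = 10001000 (10xxxxxx ✓), payload 001000.
Byte 3: 0x84 = 10000100 (10xxxxxx ✓), payload 000100.
Byte 4: 0xAA = 10101010 (10xxxxxx ✓), payload 101010.
Concatenate: 010001000000100101010 = 0x8812A (21 bits → U+8812A).

U+8812A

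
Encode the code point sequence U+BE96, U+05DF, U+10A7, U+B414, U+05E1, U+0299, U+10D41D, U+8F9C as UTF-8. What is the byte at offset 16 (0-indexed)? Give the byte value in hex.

0x8D

U+BE96 → 3-byte form EB BA 96 at offsets 0–2.
U+05DF → 2-byte form D7 9F at offsets 3–4.
U+10A7 → 3-byte form E1 82 A7 at offsets 5–7.
U+B414 → 3-byte form EB 90 94 at offsets 8–10.
U+05E1 → 2-byte form D7 A1 at offsets 11–12.
U+0299 → 2-byte form CA 99 at offsets 13–14.
U+10D41D → 4-byte form F4 8D 90 9D at offsets 15–18.
Offset 16 falls in char 7's range; it's byte 2 of F4 8D 90 9D = 0x8D.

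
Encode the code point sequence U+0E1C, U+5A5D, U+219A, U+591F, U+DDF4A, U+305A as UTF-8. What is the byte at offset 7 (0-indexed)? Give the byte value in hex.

U+0E1C → 3-byte form E0 B8 9C at offsets 0–2.
U+5A5D → 3-byte form E5 A9 9D at offsets 3–5.
U+219A → 3-byte form E2 86 9A at offsets 6–8.
Offset 7 falls in char 3's range; it's byte 2 of E2 86 9A = 0x86.

0x86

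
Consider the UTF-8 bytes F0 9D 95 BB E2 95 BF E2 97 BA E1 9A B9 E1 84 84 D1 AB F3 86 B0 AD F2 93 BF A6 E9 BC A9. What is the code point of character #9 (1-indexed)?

U+9F29

Offset 0: leading byte 0xF0 = 11110000 → 4-byte char #1 = F0 9D 95 BB.
Offset 4: leading byte 0xE2 = 11100010 → 3-byte char #2 = E2 95 BF.
Offset 7: leading byte 0xE2 = 11100010 → 3-byte char #3 = E2 97 BA.
Offset 10: leading byte 0xE1 = 11100001 → 3-byte char #4 = E1 9A B9.
Offset 13: leading byte 0xE1 = 11100001 → 3-byte char #5 = E1 84 84.
Offset 16: leading byte 0xD1 = 11010001 → 2-byte char #6 = D1 AB.
Offset 18: leading byte 0xF3 = 11110011 → 4-byte char #7 = F3 86 B0 AD.
Offset 22: leading byte 0xF2 = 11110010 → 4-byte char #8 = F2 93 BF A6.
Offset 26: leading byte 0xE9 = 11101001 → 3-byte char #9 = E9 BC A9.
Leading byte 0xE9 = 11101001 matches 1110xxxx → 3-byte sequence.
Byte 1: 0xE9 = 11101001, payload 1001 (4 bits).
Byte 2: 0xBC = 10111100 (10xxxxxx ✓), payload 111100.
Byte 3: 0xA9 = 10101001 (10xxxxxx ✓), payload 101001.
Concatenate: 1001111100101001 = 0x9F29 (16 bits → U+9F29).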